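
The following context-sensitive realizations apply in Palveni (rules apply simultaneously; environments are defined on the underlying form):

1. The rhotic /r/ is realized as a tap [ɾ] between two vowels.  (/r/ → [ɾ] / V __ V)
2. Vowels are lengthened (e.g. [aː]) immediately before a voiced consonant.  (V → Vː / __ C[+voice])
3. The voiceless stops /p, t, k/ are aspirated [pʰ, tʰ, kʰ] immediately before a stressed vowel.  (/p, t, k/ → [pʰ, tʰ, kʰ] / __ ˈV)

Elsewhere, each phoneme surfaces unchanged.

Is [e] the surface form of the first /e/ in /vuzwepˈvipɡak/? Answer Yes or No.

/e/ (between /w/ and /p/): rule 2 targets it, but not before a voiced consonant → unchanged [e].
The actual realization is [e], which matches [e].

Yes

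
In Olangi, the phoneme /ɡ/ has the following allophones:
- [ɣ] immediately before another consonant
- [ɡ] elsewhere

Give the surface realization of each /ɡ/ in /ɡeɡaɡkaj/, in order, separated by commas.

[ɡ], [ɡ], [ɣ]

Occurrence 1 (position 1): no conditioning environment matches → elsewhere allophone [ɡ].
Occurrence 2 (position 3): no conditioning environment matches → elsewhere allophone [ɡ].
Occurrence 3 (position 5): immediately before another consonant → [ɣ].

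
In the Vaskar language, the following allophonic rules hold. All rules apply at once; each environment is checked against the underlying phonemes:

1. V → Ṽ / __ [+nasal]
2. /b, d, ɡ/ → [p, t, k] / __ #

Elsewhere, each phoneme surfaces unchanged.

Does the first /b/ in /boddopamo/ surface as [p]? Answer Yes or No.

/b/ (word-initial) fails the environment for rule 2, so it stays [b].
The actual realization is [b], not [p].

No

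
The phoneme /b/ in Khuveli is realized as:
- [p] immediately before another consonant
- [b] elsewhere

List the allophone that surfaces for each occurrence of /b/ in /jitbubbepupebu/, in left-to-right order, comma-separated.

[b], [p], [b], [b]

Occurrence 1 (position 4): no conditioning environment matches → elsewhere allophone [b].
Occurrence 2 (position 6): immediately before another consonant → [p].
Occurrence 3 (position 7): no conditioning environment matches → elsewhere allophone [b].
Occurrence 4 (position 13): no conditioning environment matches → elsewhere allophone [b].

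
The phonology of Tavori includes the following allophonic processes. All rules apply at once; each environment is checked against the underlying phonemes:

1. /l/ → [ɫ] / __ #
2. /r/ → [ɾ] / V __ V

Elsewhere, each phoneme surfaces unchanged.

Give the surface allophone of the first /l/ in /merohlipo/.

/l/ — between /h/ and /i/; rule 1 does not apply here → [l].

[l]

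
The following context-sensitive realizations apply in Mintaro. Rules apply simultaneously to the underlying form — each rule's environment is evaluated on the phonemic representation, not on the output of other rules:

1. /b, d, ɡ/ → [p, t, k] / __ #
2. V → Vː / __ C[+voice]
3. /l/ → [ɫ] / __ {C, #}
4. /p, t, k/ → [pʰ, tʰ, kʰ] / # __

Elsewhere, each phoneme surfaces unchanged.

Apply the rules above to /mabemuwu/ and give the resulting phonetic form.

/m/ stays [m].
/a/ — between /m/ and /b/, before a voiced consonant — surfaces as [aː] (rule 2).
/b/ (between /a/ and /e/) fails the environment for rule 1, so it stays [b].
/e/ — between /b/ and /m/, before a voiced consonant — surfaces as [eː] (rule 2).
/m/ stays [m].
/u/ (between /m/ and /w/) occurs before a voiced consonant → [uː] by rule 2.
/w/ — not in any rule's target class → [w].
/u/ — word-final; rule 2 does not apply here → [u].

[maːbeːmuːwu]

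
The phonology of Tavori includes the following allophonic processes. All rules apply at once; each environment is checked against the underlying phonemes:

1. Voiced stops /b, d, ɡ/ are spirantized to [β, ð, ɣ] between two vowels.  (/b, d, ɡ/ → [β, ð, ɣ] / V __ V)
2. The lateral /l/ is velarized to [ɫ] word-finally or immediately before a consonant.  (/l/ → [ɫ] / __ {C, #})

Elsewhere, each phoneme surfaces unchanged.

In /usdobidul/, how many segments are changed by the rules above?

Segments that undergo a rule: /b/ → [β] (rule 1); /d/ → [ð] (rule 1); /l/ → [ɫ] (rule 2).
All other segments surface unchanged.

3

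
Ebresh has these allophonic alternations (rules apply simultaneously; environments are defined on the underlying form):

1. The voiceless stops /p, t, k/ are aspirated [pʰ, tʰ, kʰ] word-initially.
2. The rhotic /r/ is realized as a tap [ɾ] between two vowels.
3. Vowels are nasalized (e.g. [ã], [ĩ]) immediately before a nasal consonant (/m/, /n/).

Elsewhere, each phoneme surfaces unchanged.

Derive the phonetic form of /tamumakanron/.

[tʰãmũmakãnrõn]

/t/ meets the environment for rule 1 (word-initially) → [tʰ].
/a/ meets the environment for rule 3 (before a nasal consonant) → [ã].
/u/ (between /m/ and /m/) occurs before a nasal consonant → [ũ] by rule 3.
/a/ (between /m/ and /k/): rule 3 targets it, but not before a nasal consonant → unchanged [a].
/k/ (between /a/ and /a/) fails the environment for rule 1, so it stays [k].
/a/ — between /k/ and /n/, before a nasal consonant — surfaces as [ã] (rule 3).
/r/ — between /n/ and /o/; rule 2 does not apply here → [r].
/o/ (between /r/ and /n/) occurs before a nasal consonant → [õ] by rule 3.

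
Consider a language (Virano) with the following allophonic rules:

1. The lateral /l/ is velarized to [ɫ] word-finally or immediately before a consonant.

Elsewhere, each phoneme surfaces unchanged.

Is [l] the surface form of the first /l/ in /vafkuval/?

No

/l/ (word-final): word-finally or immediately before a consonant, so rule 1 applies → [ɫ].
The actual realization is [ɫ], not [l].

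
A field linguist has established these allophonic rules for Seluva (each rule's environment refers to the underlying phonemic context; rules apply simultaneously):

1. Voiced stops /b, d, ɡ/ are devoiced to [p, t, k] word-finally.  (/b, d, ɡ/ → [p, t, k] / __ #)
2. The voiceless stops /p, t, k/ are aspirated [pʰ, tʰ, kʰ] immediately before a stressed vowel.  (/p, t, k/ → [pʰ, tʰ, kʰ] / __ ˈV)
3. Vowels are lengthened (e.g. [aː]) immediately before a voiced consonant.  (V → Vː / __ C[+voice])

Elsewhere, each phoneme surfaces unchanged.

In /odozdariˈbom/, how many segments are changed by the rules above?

Segments that undergo a rule: /o/ → [oː] (rule 3); /o/ → [oː] (rule 3); /a/ → [aː] (rule 3); /i/ → [iː] (rule 3); /o/ → [oː] (rule 3).
All other segments surface unchanged.

5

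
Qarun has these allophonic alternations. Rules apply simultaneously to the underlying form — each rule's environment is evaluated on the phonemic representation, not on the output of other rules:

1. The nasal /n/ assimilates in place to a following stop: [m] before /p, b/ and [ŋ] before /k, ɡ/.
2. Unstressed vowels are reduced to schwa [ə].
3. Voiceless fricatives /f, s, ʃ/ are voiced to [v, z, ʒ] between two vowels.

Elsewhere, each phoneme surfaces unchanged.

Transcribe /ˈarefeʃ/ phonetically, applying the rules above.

[ˈarəvəʃ]

/a/ (word-initial) fails the environment for rule 2, so it stays [a].
/r/ — not in any rule's target class → [r].
/e/ (between /r/ and /f/) occurs in an unstressed syllable → [ə] by rule 2.
/f/ (between /e/ and /e/) occurs between two vowels → [v] by rule 3.
/e/ — between /f/ and /ʃ/, in an unstressed syllable — surfaces as [ə] (rule 2).
/ʃ/ (word-final) is in the target of rule 3 but the environment (between two vowels) is not met → [ʃ].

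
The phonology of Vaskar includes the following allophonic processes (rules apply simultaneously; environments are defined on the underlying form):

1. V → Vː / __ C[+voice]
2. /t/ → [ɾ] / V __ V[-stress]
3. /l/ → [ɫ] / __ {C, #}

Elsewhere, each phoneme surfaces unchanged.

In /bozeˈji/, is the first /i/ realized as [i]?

Yes

/i/ (word-final) fails the environment for rule 1, so it stays [i].
The actual realization is [i], which matches [i].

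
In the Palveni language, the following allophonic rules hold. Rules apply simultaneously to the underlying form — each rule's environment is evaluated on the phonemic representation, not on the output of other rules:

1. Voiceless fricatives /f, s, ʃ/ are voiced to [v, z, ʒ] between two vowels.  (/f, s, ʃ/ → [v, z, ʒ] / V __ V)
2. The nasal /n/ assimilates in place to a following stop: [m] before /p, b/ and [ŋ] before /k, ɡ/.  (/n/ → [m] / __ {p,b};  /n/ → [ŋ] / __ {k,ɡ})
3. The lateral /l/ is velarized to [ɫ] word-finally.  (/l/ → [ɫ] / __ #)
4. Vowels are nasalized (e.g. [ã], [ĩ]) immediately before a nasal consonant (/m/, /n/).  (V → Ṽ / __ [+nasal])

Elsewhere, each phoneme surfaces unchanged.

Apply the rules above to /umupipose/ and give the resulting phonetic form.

[ũmupipoze]

/u/ (word-initial): before a nasal consonant, so rule 4 applies → [ũ].
/m/ (between /u/ and /u/) is unaffected → [m].
/u/ (between /m/ and /p/) fails the environment for rule 4, so it stays [u].
/p/ (between /u/ and /i/) is unaffected → [p].
/i/ (between /p/ and /p/) is in the target of rule 4 but the environment (before a nasal consonant) is not met → [i].
/p/ (between /i/ and /o/): no rule targets it → [p].
/o/ — between /p/ and /s/; rule 4 does not apply here → [o].
/s/ (between /o/ and /e/) occurs between two vowels → [z] by rule 1.
/e/ (word-final) is in the target of rule 4 but the environment (before a nasal consonant) is not met → [e].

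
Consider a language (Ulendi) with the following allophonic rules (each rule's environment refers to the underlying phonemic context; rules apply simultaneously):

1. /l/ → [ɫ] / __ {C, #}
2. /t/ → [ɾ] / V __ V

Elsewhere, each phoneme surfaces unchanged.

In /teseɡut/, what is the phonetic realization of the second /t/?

/t/ (word-final) fails the environment for rule 2, so it stays [t].

[t]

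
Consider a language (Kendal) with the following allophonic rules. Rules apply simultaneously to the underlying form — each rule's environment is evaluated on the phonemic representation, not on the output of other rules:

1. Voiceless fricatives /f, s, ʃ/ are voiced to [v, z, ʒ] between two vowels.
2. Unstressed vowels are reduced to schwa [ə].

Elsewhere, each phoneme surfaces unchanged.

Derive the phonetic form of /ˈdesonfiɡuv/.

[ˈdezənfəɡəv]

/d/ (word-initial): no rule targets it → [d].
/e/ — between /d/ and /s/; rule 2 does not apply here → [e].
/s/ meets the environment for rule 1 (between two vowels) → [z].
/o/ meets the environment for rule 2 (in an unstressed syllable) → [ə].
/n/ (between /o/ and /f/) is unaffected → [n].
/f/ (between /n/ and /i/) is in the target of rule 1 but the environment (between two vowels) is not met → [f].
/i/ meets the environment for rule 2 (in an unstressed syllable) → [ə].
/ɡ/ (between /i/ and /u/): no rule targets it → [ɡ].
/u/ meets the environment for rule 2 (in an unstressed syllable) → [ə].
/v/ stays [v].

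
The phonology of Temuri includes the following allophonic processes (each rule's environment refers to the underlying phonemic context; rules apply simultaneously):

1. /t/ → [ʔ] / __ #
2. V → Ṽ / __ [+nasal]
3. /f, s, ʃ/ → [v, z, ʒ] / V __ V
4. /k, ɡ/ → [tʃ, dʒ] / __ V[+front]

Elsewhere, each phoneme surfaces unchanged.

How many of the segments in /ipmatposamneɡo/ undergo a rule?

Segments that undergo a rule: /s/ → [z] (rule 3); /a/ → [ã] (rule 2).
All other segments surface unchanged.

2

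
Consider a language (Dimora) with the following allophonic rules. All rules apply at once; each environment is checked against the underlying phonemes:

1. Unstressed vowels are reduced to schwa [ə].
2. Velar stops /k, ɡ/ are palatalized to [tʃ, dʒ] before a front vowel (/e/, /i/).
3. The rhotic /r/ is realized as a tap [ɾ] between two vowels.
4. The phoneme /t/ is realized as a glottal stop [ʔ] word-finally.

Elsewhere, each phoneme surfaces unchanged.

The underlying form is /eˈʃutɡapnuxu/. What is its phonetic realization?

[əˈʃutɡəpnəxə]

Rule 1 applies to /e/ (word-initial: in an unstressed syllable) → [ə].
/ʃ/ (between /e/ and /u/) is unaffected → [ʃ].
/u/ — between /ʃ/ and /t/; rule 1 does not apply here → [u].
/t/ (between /u/ and /ɡ/) is in the target of rule 4 but the environment (word-finally) is not met → [t].
/ɡ/ — between /t/ and /a/; rule 2 does not apply here → [ɡ].
/a/ (between /ɡ/ and /p/) occurs in an unstressed syllable → [ə] by rule 1.
/p/ — not in any rule's target class → [p].
/n/ (between /p/ and /u/) is unaffected → [n].
/u/ (between /n/ and /x/) occurs in an unstressed syllable → [ə] by rule 1.
/x/ stays [x].
/u/ meets the environment for rule 1 (in an unstressed syllable) → [ə].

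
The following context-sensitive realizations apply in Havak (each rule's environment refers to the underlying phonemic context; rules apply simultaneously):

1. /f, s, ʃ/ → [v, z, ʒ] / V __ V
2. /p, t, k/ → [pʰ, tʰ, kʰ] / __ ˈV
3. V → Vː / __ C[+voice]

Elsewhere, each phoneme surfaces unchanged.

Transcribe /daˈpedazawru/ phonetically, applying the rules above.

/d/ — not in any rule's target class → [d].
/a/ (between /d/ and /p/) is in the target of rule 3 but the environment (before a voiced consonant) is not met → [a].
/p/ meets the environment for rule 2 (immediately before a stressed vowel) → [pʰ].
/e/ (between /p/ and /d/): before a voiced consonant, so rule 3 applies → [eː].
/d/ stays [d].
/a/ — between /d/ and /z/, before a voiced consonant — surfaces as [aː] (rule 3).
/z/ (between /a/ and /a/) is unaffected → [z].
/a/ meets the environment for rule 3 (before a voiced consonant) → [aː].
/w/ (between /a/ and /r/) is unaffected → [w].
/r/ — not in any rule's target class → [r].
/u/ (word-final) is in the target of rule 3 but the environment (before a voiced consonant) is not met → [u].

[daˈpʰeːdaːzaːwru]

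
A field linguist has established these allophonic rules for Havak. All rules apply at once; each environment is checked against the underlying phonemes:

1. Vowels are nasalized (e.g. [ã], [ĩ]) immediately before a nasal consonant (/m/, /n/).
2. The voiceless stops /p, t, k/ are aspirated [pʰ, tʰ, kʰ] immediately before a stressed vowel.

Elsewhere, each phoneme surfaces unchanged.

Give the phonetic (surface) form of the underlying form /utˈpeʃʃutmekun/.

/u/ (word-initial): rule 1 targets it, but not before a nasal consonant → unchanged [u].
/t/ (between /u/ and /p/) fails the environment for rule 2, so it stays [t].
/p/ (between /t/ and /e/): immediately before a stressed vowel, so rule 2 applies → [pʰ].
/e/ (between /p/ and /ʃ/): rule 1 targets it, but not before a nasal consonant → unchanged [e].
/ʃ/ (between /e/ and /ʃ/): no rule targets it → [ʃ].
/ʃ/ (between /ʃ/ and /u/) is unaffected → [ʃ].
/u/ — between /ʃ/ and /t/; rule 1 does not apply here → [u].
/t/ — between /u/ and /m/; rule 2 does not apply here → [t].
/m/ — not in any rule's target class → [m].
/e/ (between /m/ and /k/) fails the environment for rule 1, so it stays [e].
/k/ — between /e/ and /u/; rule 2 does not apply here → [k].
Rule 1 applies to /u/ (between /k/ and /n/: before a nasal consonant) → [ũ].
/n/ — not in any rule's target class → [n].

[utˈpʰeʃʃutmekũn]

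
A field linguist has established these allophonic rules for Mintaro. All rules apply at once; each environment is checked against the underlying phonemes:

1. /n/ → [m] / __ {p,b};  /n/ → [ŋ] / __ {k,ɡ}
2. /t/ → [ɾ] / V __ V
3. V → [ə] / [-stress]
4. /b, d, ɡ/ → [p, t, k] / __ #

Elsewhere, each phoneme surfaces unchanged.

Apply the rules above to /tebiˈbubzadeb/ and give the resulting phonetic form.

/t/ (word-initial) fails the environment for rule 2, so it stays [t].
/e/ (between /t/ and /b/): in an unstressed syllable, so rule 3 applies → [ə].
/b/ (between /e/ and /i/): rule 4 targets it, but not word-finally → unchanged [b].
/i/ — between /b/ and /b/, in an unstressed syllable — surfaces as [ə] (rule 3).
/b/ — between /i/ and /u/; rule 4 does not apply here → [b].
/u/ (between /b/ and /b/): rule 3 targets it, but not in an unstressed syllable → unchanged [u].
/b/ (between /u/ and /z/): rule 4 targets it, but not word-finally → unchanged [b].
/z/ stays [z].
/a/ (between /z/ and /d/) occurs in an unstressed syllable → [ə] by rule 3.
/d/ (between /a/ and /e/) fails the environment for rule 4, so it stays [d].
/e/ — between /d/ and /b/, in an unstressed syllable — surfaces as [ə] (rule 3).
/b/ meets the environment for rule 4 (word-finally) → [p].

[təbəˈbubzədəp]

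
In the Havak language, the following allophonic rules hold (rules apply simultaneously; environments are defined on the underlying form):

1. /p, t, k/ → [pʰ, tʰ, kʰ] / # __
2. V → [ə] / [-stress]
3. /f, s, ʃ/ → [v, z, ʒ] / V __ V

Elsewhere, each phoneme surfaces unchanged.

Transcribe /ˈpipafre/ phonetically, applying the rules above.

/p/ — word-initial, word-initially — surfaces as [pʰ] (rule 1).
/i/ (between /p/ and /p/) fails the environment for rule 2, so it stays [i].
/p/ — between /i/ and /a/; rule 1 does not apply here → [p].
/a/ (between /p/ and /f/): in an unstressed syllable, so rule 2 applies → [ə].
/f/ (between /a/ and /r/) fails the environment for rule 3, so it stays [f].
/r/ stays [r].
/e/ — word-final, in an unstressed syllable — surfaces as [ə] (rule 2).

[ˈpʰipəfrə]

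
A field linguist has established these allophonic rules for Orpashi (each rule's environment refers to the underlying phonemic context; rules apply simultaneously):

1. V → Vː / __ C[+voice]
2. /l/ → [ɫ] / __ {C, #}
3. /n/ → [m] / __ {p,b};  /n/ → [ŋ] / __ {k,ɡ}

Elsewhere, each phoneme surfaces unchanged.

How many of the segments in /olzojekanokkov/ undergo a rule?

Segments that undergo a rule: /o/ → [oː] (rule 1); /l/ → [ɫ] (rule 2); /o/ → [oː] (rule 1); /a/ → [aː] (rule 1); /o/ → [oː] (rule 1).
All other segments surface unchanged.

5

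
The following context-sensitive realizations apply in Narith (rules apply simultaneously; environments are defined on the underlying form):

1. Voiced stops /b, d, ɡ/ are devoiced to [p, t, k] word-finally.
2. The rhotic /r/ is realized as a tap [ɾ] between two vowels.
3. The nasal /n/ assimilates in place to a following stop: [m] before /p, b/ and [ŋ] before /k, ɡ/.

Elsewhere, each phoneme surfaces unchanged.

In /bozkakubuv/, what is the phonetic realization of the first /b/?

[b]

/b/ (word-initial): rule 1 targets it, but not word-finally → unchanged [b].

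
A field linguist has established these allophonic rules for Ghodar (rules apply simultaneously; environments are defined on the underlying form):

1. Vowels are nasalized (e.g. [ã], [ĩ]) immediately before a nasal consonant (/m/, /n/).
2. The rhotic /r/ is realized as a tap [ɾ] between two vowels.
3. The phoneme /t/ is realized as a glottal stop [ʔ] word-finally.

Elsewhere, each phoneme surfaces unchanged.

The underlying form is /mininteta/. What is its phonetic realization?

/i/ (between /m/ and /n/) occurs before a nasal consonant → [ĩ] by rule 1.
/i/ — between /n/ and /n/, before a nasal consonant — surfaces as [ĩ] (rule 1).
/t/ (between /n/ and /e/): rule 3 targets it, but not word-finally → unchanged [t].
/e/ (between /t/ and /t/) fails the environment for rule 1, so it stays [e].
/t/ (between /e/ and /a/): rule 3 targets it, but not word-finally → unchanged [t].
/a/ (word-final) is in the target of rule 1 but the environment (before a nasal consonant) is not met → [a].

[mĩnĩnteta]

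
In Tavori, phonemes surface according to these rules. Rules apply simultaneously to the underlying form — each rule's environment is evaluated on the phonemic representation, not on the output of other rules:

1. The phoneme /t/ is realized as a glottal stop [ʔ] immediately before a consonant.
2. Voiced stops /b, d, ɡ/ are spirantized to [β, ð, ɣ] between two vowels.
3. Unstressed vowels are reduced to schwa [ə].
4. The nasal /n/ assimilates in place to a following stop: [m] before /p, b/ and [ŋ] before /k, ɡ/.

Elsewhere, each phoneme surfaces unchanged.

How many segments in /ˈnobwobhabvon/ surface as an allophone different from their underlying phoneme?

Segments that undergo a rule: /o/ → [ə] (rule 3); /a/ → [ə] (rule 3); /o/ → [ə] (rule 3).
All other segments surface unchanged.

3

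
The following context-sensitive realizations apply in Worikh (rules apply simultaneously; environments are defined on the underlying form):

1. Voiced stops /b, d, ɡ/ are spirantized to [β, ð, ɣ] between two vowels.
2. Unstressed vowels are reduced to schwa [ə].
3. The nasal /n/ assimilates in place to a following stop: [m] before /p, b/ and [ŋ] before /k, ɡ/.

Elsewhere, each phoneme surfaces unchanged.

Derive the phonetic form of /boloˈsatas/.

/b/ — word-initial; rule 1 does not apply here → [b].
Rule 2 applies to /o/ (between /b/ and /l/: in an unstressed syllable) → [ə].
/l/ (between /o/ and /o/) is unaffected → [l].
/o/ (between /l/ and /s/): in an unstressed syllable, so rule 2 applies → [ə].
/s/ (between /o/ and /a/) is unaffected → [s].
/a/ — between /s/ and /t/; rule 2 does not apply here → [a].
/t/ — not in any rule's target class → [t].
/a/ — between /t/ and /s/, in an unstressed syllable — surfaces as [ə] (rule 2).
/s/ stays [s].

[bələˈsatəs]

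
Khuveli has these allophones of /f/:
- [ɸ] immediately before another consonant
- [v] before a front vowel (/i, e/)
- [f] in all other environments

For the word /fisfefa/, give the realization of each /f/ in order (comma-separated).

Occurrence 1 (position 1): before a front vowel (/i, e/) → [v].
Occurrence 2 (position 4): before a front vowel (/i, e/) → [v].
Occurrence 3 (position 6): no conditioning environment matches → elsewhere allophone [f].

[v], [v], [f]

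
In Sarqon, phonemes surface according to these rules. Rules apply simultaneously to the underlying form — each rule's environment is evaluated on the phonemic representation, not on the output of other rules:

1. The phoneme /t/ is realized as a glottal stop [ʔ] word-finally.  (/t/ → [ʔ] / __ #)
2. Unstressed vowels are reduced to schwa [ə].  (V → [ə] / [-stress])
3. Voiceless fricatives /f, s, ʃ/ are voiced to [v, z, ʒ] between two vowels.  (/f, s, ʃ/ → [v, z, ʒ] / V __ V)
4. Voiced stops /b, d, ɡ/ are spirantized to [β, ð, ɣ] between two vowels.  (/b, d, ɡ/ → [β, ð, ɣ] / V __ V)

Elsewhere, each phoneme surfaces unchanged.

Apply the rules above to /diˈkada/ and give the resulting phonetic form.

[dəˈkaðə]

/d/ (word-initial): rule 4 targets it, but not between two vowels → unchanged [d].
/i/ (between /d/ and /k/): in an unstressed syllable, so rule 2 applies → [ə].
/k/ — not in any rule's target class → [k].
/a/ (between /k/ and /d/): rule 2 targets it, but not in an unstressed syllable → unchanged [a].
/d/ — between /a/ and /a/, between two vowels — surfaces as [ð] (rule 4).
/a/ — word-final, in an unstressed syllable — surfaces as [ə] (rule 2).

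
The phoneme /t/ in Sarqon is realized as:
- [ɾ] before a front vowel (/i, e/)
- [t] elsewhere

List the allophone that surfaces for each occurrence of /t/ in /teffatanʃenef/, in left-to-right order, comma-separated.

[ɾ], [t]

Occurrence 1 (position 1): before a front vowel (/i, e/) → [ɾ].
Occurrence 2 (position 6): no conditioning environment matches → elsewhere allophone [t].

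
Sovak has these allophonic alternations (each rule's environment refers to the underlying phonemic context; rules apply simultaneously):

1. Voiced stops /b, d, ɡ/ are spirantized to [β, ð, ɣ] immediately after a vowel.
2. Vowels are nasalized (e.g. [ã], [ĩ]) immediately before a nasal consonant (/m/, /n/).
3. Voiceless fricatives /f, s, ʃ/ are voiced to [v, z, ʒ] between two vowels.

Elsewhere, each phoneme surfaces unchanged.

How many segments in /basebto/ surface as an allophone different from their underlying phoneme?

2

Segments that undergo a rule: /s/ → [z] (rule 3); /b/ → [β] (rule 1).
All other segments surface unchanged.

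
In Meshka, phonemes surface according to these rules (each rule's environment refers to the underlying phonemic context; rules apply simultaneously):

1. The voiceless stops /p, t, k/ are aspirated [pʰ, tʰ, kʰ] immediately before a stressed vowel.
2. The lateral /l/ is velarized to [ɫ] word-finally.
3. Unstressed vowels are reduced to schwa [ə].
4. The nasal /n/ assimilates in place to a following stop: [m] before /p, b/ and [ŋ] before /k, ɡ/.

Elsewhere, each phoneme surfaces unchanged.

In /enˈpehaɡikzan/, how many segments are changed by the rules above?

Segments that undergo a rule: /e/ → [ə] (rule 3); /n/ → [m] (rule 4); /p/ → [pʰ] (rule 1); /a/ → [ə] (rule 3); /i/ → [ə] (rule 3); /a/ → [ə] (rule 3).
All other segments surface unchanged.

6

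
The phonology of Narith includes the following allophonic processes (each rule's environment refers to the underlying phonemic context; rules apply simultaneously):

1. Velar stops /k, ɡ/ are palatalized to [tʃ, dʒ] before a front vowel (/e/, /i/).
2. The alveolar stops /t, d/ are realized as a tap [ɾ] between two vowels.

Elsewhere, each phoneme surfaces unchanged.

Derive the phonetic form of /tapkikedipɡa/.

/t/ — word-initial; rule 2 does not apply here → [t].
/k/ (between /p/ and /i/) occurs before a front vowel → [tʃ] by rule 1.
/k/ (between /i/ and /e/) occurs before a front vowel → [tʃ] by rule 1.
/d/ meets the environment for rule 2 (between two vowels) → [ɾ].
/ɡ/ (between /p/ and /a/) is in the target of rule 1 but the environment (before a front vowel) is not met → [ɡ].

[taptʃitʃeɾipɡa]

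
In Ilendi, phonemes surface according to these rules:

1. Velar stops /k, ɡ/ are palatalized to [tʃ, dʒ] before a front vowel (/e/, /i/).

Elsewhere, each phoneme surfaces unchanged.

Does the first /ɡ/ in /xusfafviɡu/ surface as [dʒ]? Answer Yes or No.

No

/ɡ/ (between /i/ and /u/) fails the environment for rule 1, so it stays [ɡ].
The actual realization is [ɡ], not [dʒ].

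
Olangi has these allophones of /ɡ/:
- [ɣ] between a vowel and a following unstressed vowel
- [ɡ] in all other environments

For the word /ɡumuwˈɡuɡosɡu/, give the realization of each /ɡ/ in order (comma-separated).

Occurrence 1 (position 1): no conditioning environment matches → elsewhere allophone [ɡ].
Occurrence 2 (position 6): no conditioning environment matches → elsewhere allophone [ɡ].
Occurrence 3 (position 8): between a vowel and a following unstressed vowel → [ɣ].
Occurrence 4 (position 11): no conditioning environment matches → elsewhere allophone [ɡ].

[ɡ], [ɡ], [ɣ], [ɡ]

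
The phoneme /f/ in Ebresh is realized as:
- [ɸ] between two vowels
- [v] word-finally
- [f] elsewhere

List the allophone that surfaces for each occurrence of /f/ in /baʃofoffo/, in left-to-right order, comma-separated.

[ɸ], [f], [f]

Occurrence 1 (position 5): between two vowels → [ɸ].
Occurrence 2 (position 7): no conditioning environment matches → elsewhere allophone [f].
Occurrence 3 (position 8): no conditioning environment matches → elsewhere allophone [f].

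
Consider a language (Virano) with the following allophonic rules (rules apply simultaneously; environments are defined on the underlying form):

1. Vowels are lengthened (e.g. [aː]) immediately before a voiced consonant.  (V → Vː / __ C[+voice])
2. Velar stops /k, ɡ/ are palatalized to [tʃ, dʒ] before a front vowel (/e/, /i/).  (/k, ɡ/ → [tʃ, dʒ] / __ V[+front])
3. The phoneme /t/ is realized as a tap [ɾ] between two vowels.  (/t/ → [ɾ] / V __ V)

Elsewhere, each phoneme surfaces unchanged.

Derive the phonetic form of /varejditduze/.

[vaːreːjditduːze]

/v/ — not in any rule's target class → [v].
/a/ (between /v/ and /r/) occurs before a voiced consonant → [aː] by rule 1.
/r/ (between /a/ and /e/): no rule targets it → [r].
/e/ meets the environment for rule 1 (before a voiced consonant) → [eː].
/j/ (between /e/ and /d/) is unaffected → [j].
/d/ stays [d].
/i/ (between /d/ and /t/): rule 1 targets it, but not before a voiced consonant → unchanged [i].
/t/ (between /i/ and /d/) is in the target of rule 3 but the environment (between two vowels) is not met → [t].
/d/ (between /t/ and /u/): no rule targets it → [d].
/u/ meets the environment for rule 1 (before a voiced consonant) → [uː].
/z/ (between /u/ and /e/) is unaffected → [z].
/e/ (word-final) is in the target of rule 1 but the environment (before a voiced consonant) is not met → [e].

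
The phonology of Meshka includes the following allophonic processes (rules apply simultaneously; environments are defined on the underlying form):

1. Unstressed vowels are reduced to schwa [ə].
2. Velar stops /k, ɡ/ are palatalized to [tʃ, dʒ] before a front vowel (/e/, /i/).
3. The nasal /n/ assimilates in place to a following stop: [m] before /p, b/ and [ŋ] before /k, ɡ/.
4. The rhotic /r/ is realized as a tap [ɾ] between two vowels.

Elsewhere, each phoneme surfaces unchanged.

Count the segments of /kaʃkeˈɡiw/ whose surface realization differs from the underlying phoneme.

4

Segments that undergo a rule: /a/ → [ə] (rule 1); /k/ → [tʃ] (rule 2); /e/ → [ə] (rule 1); /ɡ/ → [dʒ] (rule 2).
All other segments surface unchanged.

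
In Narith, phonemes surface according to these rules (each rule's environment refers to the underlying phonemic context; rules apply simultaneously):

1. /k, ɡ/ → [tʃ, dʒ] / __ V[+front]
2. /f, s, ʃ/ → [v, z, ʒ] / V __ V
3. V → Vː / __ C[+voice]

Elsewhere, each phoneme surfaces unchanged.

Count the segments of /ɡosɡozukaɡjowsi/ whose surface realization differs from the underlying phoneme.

Segments that undergo a rule: /o/ → [oː] (rule 3); /a/ → [aː] (rule 3); /o/ → [oː] (rule 3).
All other segments surface unchanged.

3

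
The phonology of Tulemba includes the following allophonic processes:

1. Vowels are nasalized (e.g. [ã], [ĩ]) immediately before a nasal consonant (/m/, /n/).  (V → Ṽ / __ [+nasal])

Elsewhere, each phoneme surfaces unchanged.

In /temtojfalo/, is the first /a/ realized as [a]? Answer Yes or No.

/a/ — between /f/ and /l/; rule 1 does not apply here → [a].
The actual realization is [a], which matches [a].

Yes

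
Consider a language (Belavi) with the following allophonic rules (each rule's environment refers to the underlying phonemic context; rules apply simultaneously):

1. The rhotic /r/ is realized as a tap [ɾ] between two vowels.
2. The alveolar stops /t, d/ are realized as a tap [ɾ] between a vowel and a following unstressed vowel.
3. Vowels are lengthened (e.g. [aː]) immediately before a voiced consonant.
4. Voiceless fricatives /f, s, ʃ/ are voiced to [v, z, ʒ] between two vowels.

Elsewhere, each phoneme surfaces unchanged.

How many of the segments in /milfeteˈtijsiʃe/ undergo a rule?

4

Segments that undergo a rule: /i/ → [iː] (rule 3); /t/ → [ɾ] (rule 2); /i/ → [iː] (rule 3); /ʃ/ → [ʒ] (rule 4).
All other segments surface unchanged.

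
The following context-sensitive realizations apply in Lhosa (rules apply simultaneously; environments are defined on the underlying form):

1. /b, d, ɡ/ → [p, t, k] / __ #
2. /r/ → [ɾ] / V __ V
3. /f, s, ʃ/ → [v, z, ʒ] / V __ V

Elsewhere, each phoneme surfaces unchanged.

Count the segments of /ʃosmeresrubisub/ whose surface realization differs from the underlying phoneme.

3

Segments that undergo a rule: /r/ → [ɾ] (rule 2); /s/ → [z] (rule 3); /b/ → [p] (rule 1).
All other segments surface unchanged.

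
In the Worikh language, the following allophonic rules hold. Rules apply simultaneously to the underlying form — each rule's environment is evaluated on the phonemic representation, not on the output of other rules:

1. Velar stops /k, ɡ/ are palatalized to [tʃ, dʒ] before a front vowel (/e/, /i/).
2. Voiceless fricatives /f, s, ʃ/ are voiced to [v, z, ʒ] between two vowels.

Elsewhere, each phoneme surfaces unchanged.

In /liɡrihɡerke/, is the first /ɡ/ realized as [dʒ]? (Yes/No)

/ɡ/ — between /i/ and /r/; rule 1 does not apply here → [ɡ].
The actual realization is [ɡ], not [dʒ].

No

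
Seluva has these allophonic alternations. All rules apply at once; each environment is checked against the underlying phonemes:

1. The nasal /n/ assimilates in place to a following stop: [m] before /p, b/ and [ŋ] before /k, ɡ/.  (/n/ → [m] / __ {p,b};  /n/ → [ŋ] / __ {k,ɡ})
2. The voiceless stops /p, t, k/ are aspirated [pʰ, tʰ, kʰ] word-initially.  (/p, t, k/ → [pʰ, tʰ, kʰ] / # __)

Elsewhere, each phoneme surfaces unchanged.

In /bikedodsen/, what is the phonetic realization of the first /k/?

[k]

/k/ (between /i/ and /e/) is in the target of rule 2 but the environment (word-initially) is not met → [k].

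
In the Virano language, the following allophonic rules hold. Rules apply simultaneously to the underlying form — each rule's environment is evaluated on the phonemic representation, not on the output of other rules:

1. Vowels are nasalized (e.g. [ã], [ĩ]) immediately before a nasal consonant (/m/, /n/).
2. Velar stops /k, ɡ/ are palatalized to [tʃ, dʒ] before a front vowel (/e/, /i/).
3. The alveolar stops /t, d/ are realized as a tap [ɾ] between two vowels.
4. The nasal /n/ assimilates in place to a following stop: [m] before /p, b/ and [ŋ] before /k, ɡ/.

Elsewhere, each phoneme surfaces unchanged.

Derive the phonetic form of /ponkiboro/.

/o/ (between /p/ and /n/) occurs before a nasal consonant → [õ] by rule 1.
/n/ — between /o/ and /k/, before a labial or velar stop — surfaces as [ŋ] (rule 4).
/k/ — between /n/ and /i/, before a front vowel — surfaces as [tʃ] (rule 2).
/i/ (between /k/ and /b/) fails the environment for rule 1, so it stays [i].
/o/ — between /b/ and /r/; rule 1 does not apply here → [o].
/o/ (word-final) is in the target of rule 1 but the environment (before a nasal consonant) is not met → [o].

[põŋtʃiboro]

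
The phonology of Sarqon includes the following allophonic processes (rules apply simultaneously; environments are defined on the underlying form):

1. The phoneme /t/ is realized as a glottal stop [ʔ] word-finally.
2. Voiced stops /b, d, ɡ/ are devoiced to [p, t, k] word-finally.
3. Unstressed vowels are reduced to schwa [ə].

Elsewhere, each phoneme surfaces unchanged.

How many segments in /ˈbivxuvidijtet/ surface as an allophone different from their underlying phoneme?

Segments that undergo a rule: /u/ → [ə] (rule 3); /i/ → [ə] (rule 3); /i/ → [ə] (rule 3); /e/ → [ə] (rule 3); /t/ → [ʔ] (rule 1).
All other segments surface unchanged.

5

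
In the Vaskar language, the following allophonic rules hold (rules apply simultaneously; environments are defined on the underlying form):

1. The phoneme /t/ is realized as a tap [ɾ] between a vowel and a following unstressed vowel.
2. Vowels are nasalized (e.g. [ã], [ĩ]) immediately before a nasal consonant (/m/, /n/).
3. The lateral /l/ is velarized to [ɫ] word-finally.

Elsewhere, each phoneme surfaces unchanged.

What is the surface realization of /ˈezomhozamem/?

[ˈezõmhozãmẽm]

/e/ — word-initial; rule 2 does not apply here → [e].
/o/ — between /z/ and /m/, before a nasal consonant — surfaces as [õ] (rule 2).
/o/ (between /h/ and /z/): rule 2 targets it, but not before a nasal consonant → unchanged [o].
/a/ meets the environment for rule 2 (before a nasal consonant) → [ã].
/e/ meets the environment for rule 2 (before a nasal consonant) → [ẽ].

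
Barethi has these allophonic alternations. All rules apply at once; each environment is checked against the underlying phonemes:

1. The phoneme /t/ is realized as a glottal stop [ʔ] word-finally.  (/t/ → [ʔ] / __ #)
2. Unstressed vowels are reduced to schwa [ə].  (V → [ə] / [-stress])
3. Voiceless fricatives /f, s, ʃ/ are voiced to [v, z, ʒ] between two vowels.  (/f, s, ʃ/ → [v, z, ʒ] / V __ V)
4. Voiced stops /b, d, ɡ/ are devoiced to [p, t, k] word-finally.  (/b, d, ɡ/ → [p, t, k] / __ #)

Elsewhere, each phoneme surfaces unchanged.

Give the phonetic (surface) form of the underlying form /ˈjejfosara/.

/e/ — between /j/ and /j/; rule 2 does not apply here → [e].
/f/ (between /j/ and /o/) fails the environment for rule 3, so it stays [f].
/o/ meets the environment for rule 2 (in an unstressed syllable) → [ə].
/s/ — between /o/ and /a/, between two vowels — surfaces as [z] (rule 3).
Rule 2 applies to /a/ (between /s/ and /r/: in an unstressed syllable) → [ə].
/a/ — word-final, in an unstressed syllable — surfaces as [ə] (rule 2).

[ˈjejfəzərə]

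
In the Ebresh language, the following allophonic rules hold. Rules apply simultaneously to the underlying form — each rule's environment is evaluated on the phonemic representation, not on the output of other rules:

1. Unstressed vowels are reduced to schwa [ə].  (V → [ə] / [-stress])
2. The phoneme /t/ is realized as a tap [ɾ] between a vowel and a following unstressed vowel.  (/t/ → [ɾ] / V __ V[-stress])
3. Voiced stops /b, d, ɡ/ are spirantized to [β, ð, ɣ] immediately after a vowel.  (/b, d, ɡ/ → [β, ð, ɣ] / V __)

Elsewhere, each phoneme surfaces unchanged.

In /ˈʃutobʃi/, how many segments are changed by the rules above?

4

Segments that undergo a rule: /t/ → [ɾ] (rule 2); /o/ → [ə] (rule 1); /b/ → [β] (rule 3); /i/ → [ə] (rule 1).
All other segments surface unchanged.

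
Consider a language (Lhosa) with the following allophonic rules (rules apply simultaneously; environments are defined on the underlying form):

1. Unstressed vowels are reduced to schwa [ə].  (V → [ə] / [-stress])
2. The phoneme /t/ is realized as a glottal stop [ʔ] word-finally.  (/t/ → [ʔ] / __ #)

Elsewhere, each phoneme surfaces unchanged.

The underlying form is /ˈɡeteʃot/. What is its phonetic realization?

[ˈɡetəʃəʔ]

/ɡ/ stays [ɡ].
/e/ — between /ɡ/ and /t/; rule 1 does not apply here → [e].
/t/ (between /e/ and /e/) fails the environment for rule 2, so it stays [t].
/e/ meets the environment for rule 1 (in an unstressed syllable) → [ə].
/ʃ/ (between /e/ and /o/): no rule targets it → [ʃ].
/o/ (between /ʃ/ and /t/) occurs in an unstressed syllable → [ə] by rule 1.
Rule 2 applies to /t/ (word-final: word-finally) → [ʔ].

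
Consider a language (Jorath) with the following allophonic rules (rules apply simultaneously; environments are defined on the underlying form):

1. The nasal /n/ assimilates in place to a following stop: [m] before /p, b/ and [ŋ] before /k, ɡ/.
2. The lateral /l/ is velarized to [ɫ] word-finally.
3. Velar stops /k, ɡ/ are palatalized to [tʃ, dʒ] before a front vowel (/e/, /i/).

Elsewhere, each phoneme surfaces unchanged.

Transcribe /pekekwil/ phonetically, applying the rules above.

/p/ (word-initial) is unaffected → [p].
/e/ (between /p/ and /k/) is unaffected → [e].
/k/ — between /e/ and /e/, before a front vowel — surfaces as [tʃ] (rule 3).
/e/ (between /k/ and /k/): no rule targets it → [e].
/k/ — between /e/ and /w/; rule 3 does not apply here → [k].
/w/ (between /k/ and /i/): no rule targets it → [w].
/i/ — not in any rule's target class → [i].
/l/ (word-final) occurs word-finally → [ɫ] by rule 2.

[petʃekwiɫ]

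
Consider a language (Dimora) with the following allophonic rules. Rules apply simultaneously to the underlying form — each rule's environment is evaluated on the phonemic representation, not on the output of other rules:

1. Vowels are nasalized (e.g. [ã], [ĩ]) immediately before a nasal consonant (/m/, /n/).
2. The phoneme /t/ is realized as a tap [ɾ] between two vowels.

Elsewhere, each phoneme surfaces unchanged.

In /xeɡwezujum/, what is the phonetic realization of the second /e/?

[e]

/e/ (between /w/ and /z/) is in the target of rule 1 but the environment (before a nasal consonant) is not met → [e].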